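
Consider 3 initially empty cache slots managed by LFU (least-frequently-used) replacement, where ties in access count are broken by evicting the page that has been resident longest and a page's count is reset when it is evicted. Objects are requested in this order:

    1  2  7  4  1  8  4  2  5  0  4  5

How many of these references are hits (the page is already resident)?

3

1: fault, frames (1)
2: fault, frames (1 2)
7: fault, frames (1 2 7)
4: fault, evict 1, frames (2 7 4)
1: fault, evict 2, frames (7 4 1)
8: fault, evict 7, frames (4 1 8)
4: hit
2: fault, evict 1, frames (4 8 2)
5: fault, evict 8, frames (4 2 5)
0: fault, evict 2, frames (4 5 0)
4: hit
5: hit
Hits: 3.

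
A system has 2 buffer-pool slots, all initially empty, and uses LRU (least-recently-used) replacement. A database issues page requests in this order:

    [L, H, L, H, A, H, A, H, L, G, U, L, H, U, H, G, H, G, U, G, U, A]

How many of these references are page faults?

12

L: miss, frames {L}
H: miss, frames {L,H}
L: hit
H: hit
A: miss, evict L, frames {H,A}
H: hit
A: hit
H: hit
L: miss, evict A, frames {H,L}
G: miss, evict H, frames {L,G}
U: miss, evict L, frames {G,U}
L: miss, evict G, frames {U,L}
H: miss, evict U, frames {L,H}
U: miss, evict L, frames {H,U}
H: hit
G: miss, evict U, frames {H,G}
H: hit
G: hit
U: miss, evict H, frames {G,U}
G: hit
U: hit
A: miss, evict G, frames {U,A}
Page faults: 12.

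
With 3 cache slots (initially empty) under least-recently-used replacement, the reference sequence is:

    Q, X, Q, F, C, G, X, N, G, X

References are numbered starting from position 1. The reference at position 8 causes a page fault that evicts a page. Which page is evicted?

pos 1: Q -> fault, frames [Q]
pos 2: X -> fault, frames [Q, X]
pos 3: Q -> hit
pos 4: F -> fault, frames [X, Q, F]
pos 5: C -> fault, evict X, frames [Q, F, C]
pos 6: G -> fault, evict Q, frames [F, C, G]
pos 7: X -> fault, evict F, frames [C, G, X]
pos 8: N -> fault, evict C, frames [G, X, N]
At position 8, page C is evicted.

C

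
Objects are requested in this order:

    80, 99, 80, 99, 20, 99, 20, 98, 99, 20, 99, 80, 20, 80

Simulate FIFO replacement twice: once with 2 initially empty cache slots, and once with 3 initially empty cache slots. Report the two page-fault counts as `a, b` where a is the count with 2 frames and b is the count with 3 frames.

2 frames: F F . . F . . F F F . F . . → 7 faults.
3 frames: F F . . F . . F . . . F . . → 5 faults.
5 < 7: adding a frame reduced faults, as is typical.

7, 5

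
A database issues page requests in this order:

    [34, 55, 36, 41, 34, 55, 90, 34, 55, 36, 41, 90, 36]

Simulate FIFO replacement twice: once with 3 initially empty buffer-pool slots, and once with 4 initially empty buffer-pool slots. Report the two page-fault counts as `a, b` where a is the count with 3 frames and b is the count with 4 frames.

3 frames: F F F F F F F . . F F . . → 9 faults.
4 frames: F F F F . . F F F F F F . → 10 faults.
10 > 9: adding a frame increased faults — Belady's anomaly.

9, 10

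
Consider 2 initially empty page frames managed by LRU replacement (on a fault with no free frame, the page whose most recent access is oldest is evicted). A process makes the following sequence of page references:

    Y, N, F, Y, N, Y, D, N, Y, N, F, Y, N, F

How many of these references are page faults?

12

Y -> fault, frames [Y]
N -> fault, frames [Y, N]
F -> fault, evict Y, frames [N, F]
Y -> fault, evict N, frames [F, Y]
N -> fault, evict F, frames [Y, N]
Y -> hit
D -> fault, evict N, frames [Y, D]
N -> fault, evict Y, frames [D, N]
Y -> fault, evict D, frames [N, Y]
N -> hit
F -> fault, evict Y, frames [N, F]
Y -> fault, evict N, frames [F, Y]
N -> fault, evict F, frames [Y, N]
F -> fault, evict Y, frames [N, F]
Page faults: 12.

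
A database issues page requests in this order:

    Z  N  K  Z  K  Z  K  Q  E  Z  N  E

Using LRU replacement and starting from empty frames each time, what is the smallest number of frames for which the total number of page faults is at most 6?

4

f=1: 12 faults
f=2: 9 faults
f=3: 7 faults
f=4: 6 faults
f=5: 5 faults
Smallest f with faults ≤ 6 is 4.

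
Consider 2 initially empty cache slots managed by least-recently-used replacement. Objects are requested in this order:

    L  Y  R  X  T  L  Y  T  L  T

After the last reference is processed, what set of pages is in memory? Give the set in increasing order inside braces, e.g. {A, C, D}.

L → fault, frames {L}
Y → fault, frames {L,Y}
R → fault, evict L, frames {Y,R}
X → fault, evict Y, frames {R,X}
T → fault, evict R, frames {X,T}
L → fault, evict X, frames {T,L}
Y → fault, evict T, frames {L,Y}
T → fault, evict L, frames {Y,T}
L → fault, evict Y, frames {T,L}
T → hit

{L, T}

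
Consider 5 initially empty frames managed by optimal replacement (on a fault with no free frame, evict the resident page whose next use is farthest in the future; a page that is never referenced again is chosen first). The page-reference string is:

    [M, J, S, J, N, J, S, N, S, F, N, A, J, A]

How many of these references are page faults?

M: fault, frames {M}
J: fault, frames {M,J}
S: fault, frames {M,J,S}
J: hit
N: fault, frames {M,J,S,N}
J: hit
S: hit
N: hit
S: hit
F: fault, frames {M,J,S,N,F}
N: hit
A: fault, evict F, frames {M,J,S,N,A}
J: hit
A: hit
Page faults: 6.

6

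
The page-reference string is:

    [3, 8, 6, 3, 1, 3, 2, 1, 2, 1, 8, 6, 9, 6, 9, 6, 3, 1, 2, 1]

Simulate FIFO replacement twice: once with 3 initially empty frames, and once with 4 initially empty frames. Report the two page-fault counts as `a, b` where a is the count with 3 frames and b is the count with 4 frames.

3 frames: F F F . F F F . . . F F F . . . F F F . → 12 faults.
4 frames: F F F . F . F . . . . . F . . . F . . . → 7 faults.
7 < 12: adding a frame reduced faults, as is typical.

12, 7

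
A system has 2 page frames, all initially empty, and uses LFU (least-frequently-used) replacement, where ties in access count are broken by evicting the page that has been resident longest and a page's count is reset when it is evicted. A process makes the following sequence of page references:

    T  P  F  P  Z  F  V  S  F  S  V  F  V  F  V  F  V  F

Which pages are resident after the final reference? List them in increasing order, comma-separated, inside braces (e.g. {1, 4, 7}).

{F, P}

T -> fault, frames {T}
P -> fault, frames {T,P}
F -> fault, evict T, frames {P,F}
P -> hit
Z -> fault, evict F, frames {P,Z}
F -> fault, evict Z, frames {P,F}
V -> fault, evict F, frames {P,V}
S -> fault, evict V, frames {P,S}
F -> fault, evict S, frames {P,F}
S -> fault, evict F, frames {P,S}
V -> fault, evict S, frames {P,V}
F -> fault, evict V, frames {P,F}
V -> fault, evict F, frames {P,V}
F -> fault, evict V, frames {P,F}
V -> fault, evict F, frames {P,V}
F -> fault, evict V, frames {P,F}
V -> fault, evict F, frames {P,V}
F -> fault, evict V, frames {P,F}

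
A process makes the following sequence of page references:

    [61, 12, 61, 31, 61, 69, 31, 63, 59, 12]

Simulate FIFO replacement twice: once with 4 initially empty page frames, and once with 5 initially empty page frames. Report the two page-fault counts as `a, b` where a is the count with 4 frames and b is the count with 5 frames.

7, 6

4 frames: F F . F . F . F F F → 7 faults.
5 frames: F F . F . F . F F . → 6 faults.
6 < 7: adding a frame reduced faults, as is typical.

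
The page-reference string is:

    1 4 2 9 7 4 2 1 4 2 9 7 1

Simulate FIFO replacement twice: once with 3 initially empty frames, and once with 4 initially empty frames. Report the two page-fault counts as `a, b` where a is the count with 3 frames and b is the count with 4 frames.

3 frames: F F F F F F F F . . F F . → 10 faults.
4 frames: F F F F F . . F F F F F F → 11 faults.
11 > 10: adding a frame increased faults — Belady's anomaly.

10, 11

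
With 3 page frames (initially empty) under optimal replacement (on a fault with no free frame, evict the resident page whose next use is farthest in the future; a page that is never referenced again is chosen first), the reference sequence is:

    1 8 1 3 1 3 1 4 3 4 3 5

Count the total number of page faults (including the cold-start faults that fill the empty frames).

5

1 -> miss, frames {1}
8 -> miss, frames {1,8}
1 -> hit
3 -> miss, frames {1,8,3}
1 -> hit
3 -> hit
1 -> hit
4 -> miss, evict 8, frames {1,3,4}
3 -> hit
4 -> hit
3 -> hit
5 -> miss, evict 4, frames {1,3,5}
Page faults: 5.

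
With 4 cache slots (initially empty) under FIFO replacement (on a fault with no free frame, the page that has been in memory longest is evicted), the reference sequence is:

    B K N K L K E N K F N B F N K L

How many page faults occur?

10

B → miss, frames {B}
K → miss, frames {B,K}
N → miss, frames {B,K,N}
K → hit
L → miss, frames {B,K,N,L}
K → hit
E → miss, evict B, frames {K,N,L,E}
N → hit
K → hit
F → miss, evict K, frames {N,L,E,F}
N → hit
B → miss, evict N, frames {L,E,F,B}
F → hit
N → miss, evict L, frames {E,F,B,N}
K → miss, evict E, frames {F,B,N,K}
L → miss, evict F, frames {B,N,K,L}
Page faults: 10.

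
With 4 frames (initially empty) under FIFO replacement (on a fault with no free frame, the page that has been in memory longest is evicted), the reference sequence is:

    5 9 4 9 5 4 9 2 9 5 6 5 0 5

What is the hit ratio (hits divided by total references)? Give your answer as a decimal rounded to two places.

0.50

5 → miss, frames {5}
9 → miss, frames {5,9}
4 → miss, frames {5,9,4}
9 → hit
5 → hit
4 → hit
9 → hit
2 → miss, frames {5,9,4,2}
9 → hit
5 → hit
6 → miss, evict 5, frames {9,4,2,6}
5 → miss, evict 9, frames {4,2,6,5}
0 → miss, evict 4, frames {2,6,5,0}
5 → hit
Hits: 7 of 14 references → 7/14 = 0.5000.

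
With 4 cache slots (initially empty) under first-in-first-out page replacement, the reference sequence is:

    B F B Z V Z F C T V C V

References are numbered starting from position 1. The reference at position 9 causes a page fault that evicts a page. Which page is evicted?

pos 1: B: fault, frames [B]
pos 2: F: fault, frames [B, F]
pos 3: B: hit
pos 4: Z: fault, frames [B, F, Z]
pos 5: V: fault, frames [B, F, Z, V]
pos 6: Z: hit
pos 7: F: hit
pos 8: C: fault, evict B, frames [F, Z, V, C]
pos 9: T: fault, evict F, frames [Z, V, C, T]
At position 9, page F is evicted.

F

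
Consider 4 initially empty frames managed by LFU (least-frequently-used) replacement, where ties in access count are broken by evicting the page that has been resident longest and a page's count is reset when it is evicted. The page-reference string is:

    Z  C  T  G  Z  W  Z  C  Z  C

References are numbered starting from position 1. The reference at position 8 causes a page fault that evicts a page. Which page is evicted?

T

pos 1: Z: fault, frames {Z}
pos 2: C: fault, frames {Z,C}
pos 3: T: fault, frames {Z,C,T}
pos 4: G: fault, frames {Z,C,T,G}
pos 5: Z: hit
pos 6: W: fault, evict C, frames {Z,T,G,W}
pos 7: Z: hit
pos 8: C: fault, evict T, frames {Z,G,W,C}
At position 8, page T is evicted.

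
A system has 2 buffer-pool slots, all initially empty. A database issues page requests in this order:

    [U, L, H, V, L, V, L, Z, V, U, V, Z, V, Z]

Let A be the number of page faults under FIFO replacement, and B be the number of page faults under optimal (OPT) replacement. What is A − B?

Under FIFO: F F F F F . . F F F . F F . → 10 faults.
Under OPT: F F F F . . . F . F . F . . → 7 faults.
A − B = 10 − 7 = 3.

3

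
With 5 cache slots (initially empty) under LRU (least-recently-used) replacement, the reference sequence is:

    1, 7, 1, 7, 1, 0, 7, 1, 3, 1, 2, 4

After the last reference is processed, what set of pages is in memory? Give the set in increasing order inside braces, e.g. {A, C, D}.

1 -> miss, frames [1]
7 -> miss, frames [1, 7]
1 -> hit
7 -> hit
1 -> hit
0 -> miss, frames [7, 1, 0]
7 -> hit
1 -> hit
3 -> miss, frames [0, 7, 1, 3]
1 -> hit
2 -> miss, frames [0, 7, 3, 1, 2]
4 -> miss, evict 0, frames [7, 3, 1, 2, 4]

{1, 2, 3, 4, 7}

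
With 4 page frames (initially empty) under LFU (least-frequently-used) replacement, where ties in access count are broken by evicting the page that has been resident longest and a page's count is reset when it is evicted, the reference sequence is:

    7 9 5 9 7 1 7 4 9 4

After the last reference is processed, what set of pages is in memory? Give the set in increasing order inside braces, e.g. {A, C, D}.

{1, 4, 7, 9}

7 -> miss, frames (7)
9 -> miss, frames (7 9)
5 -> miss, frames (7 9 5)
9 -> hit
7 -> hit
1 -> miss, frames (7 9 5 1)
7 -> hit
4 -> miss, evict 5, frames (7 9 1 4)
9 -> hit
4 -> hit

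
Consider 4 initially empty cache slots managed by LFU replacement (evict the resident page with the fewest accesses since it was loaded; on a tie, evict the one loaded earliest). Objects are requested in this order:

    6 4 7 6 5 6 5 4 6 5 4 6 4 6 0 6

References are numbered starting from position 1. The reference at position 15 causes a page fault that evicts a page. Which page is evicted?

7

pos 1: 6: fault, frames (6)
pos 2: 4: fault, frames (6 4)
pos 3: 7: fault, frames (6 4 7)
pos 4: 6: hit
pos 5: 5: fault, frames (6 4 7 5)
pos 6: 6: hit
pos 7: 5: hit
pos 8: 4: hit
pos 9: 6: hit
pos 10: 5: hit
pos 11: 4: hit
pos 12: 6: hit
pos 13: 4: hit
pos 14: 6: hit
pos 15: 0: fault, evict 7, frames (6 4 5 0)
At position 15, page 7 is evicted.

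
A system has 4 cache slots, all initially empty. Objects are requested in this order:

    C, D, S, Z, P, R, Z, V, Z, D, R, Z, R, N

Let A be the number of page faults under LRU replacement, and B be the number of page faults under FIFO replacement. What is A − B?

-1

Under LRU: F F F F F F . F . F . . . F → 9 faults.
Under FIFO: F F F F F F . F . F . F . F → 10 faults.
A − B = 9 − 10 = -1.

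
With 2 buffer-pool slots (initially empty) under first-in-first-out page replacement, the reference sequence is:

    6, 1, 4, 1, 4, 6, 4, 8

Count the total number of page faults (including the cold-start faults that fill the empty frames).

6 -> miss, frames {6}
1 -> miss, frames {6,1}
4 -> miss, evict 6, frames {1,4}
1 -> hit
4 -> hit
6 -> miss, evict 1, frames {4,6}
4 -> hit
8 -> miss, evict 4, frames {6,8}
Page faults: 5.

5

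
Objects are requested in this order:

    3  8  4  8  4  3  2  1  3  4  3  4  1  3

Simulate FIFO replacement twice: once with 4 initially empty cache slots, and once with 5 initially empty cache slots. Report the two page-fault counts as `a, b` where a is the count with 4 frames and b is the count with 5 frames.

6, 5

4 frames: F F F . . . F F F . . . . . → 6 faults.
5 frames: F F F . . . F F . . . . . . → 5 faults.
5 < 6: adding a frame reduced faults, as is typical.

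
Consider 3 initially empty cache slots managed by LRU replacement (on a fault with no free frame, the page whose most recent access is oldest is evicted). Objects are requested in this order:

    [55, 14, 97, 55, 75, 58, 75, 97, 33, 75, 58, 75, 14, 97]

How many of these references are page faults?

10

55 -> fault, frames [55]
14 -> fault, frames [55, 14]
97 -> fault, frames [55, 14, 97]
55 -> hit
75 -> fault, evict 14, frames [97, 55, 75]
58 -> fault, evict 97, frames [55, 75, 58]
75 -> hit
97 -> fault, evict 55, frames [58, 75, 97]
33 -> fault, evict 58, frames [75, 97, 33]
75 -> hit
58 -> fault, evict 97, frames [33, 75, 58]
75 -> hit
14 -> fault, evict 33, frames [58, 75, 14]
97 -> fault, evict 58, frames [75, 14, 97]
Page faults: 10.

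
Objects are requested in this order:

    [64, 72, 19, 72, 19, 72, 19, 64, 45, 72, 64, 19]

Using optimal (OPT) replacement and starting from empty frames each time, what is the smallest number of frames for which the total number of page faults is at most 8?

2

f=1: 12 faults
f=2: 7 faults
f=3: 5 faults
f=4: 4 faults
Smallest f with faults ≤ 8 is 2.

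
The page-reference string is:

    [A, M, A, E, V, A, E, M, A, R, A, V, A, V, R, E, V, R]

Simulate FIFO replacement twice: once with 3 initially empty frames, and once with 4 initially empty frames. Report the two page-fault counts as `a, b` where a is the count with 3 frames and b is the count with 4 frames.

11, 6

3 frames: F F . F F F . F . F . F F . . F . F → 11 faults.
4 frames: F F . F F . . . . F F . . . . . . . → 6 faults.
6 < 11: adding a frame reduced faults, as is typical.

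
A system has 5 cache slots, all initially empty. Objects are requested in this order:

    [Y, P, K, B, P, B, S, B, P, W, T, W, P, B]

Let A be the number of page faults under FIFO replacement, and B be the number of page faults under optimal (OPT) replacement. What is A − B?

Under FIFO: F F F F . . F . . F F . F . → 8 faults.
Under OPT: F F F F . . F . . F F . . . → 7 faults.
A − B = 8 − 7 = 1.

1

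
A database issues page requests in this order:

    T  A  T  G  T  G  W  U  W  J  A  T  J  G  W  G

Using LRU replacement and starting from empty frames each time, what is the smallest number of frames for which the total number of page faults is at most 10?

f=1: 16 faults
f=2: 11 faults
f=3: 10 faults
f=4: 10 faults
f=5: 9 faults
f=6: 6 faults
Smallest f with faults ≤ 10 is 3.

3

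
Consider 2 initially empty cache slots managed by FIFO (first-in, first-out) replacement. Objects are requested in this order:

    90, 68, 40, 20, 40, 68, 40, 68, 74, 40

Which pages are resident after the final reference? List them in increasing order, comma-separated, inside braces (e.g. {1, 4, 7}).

{40, 74}

90: fault, frames [90]
68: fault, frames [90, 68]
40: fault, evict 90, frames [68, 40]
20: fault, evict 68, frames [40, 20]
40: hit
68: fault, evict 40, frames [20, 68]
40: fault, evict 20, frames [68, 40]
68: hit
74: fault, evict 68, frames [40, 74]
40: hit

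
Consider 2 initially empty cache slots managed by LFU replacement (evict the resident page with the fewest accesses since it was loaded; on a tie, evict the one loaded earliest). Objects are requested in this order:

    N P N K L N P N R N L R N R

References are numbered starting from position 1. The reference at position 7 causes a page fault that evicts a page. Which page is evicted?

pos 1: N → miss, frames (N)
pos 2: P → miss, frames (N P)
pos 3: N → hit
pos 4: K → miss, evict P, frames (N K)
pos 5: L → miss, evict K, frames (N L)
pos 6: N → hit
pos 7: P → miss, evict L, frames (N P)
At position 7, page L is evicted.

L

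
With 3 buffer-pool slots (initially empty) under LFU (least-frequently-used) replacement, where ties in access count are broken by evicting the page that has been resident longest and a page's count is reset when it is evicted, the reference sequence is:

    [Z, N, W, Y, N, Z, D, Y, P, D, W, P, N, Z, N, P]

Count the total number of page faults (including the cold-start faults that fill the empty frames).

Z -> miss, frames [Z]
N -> miss, frames [Z, N]
W -> miss, frames [Z, N, W]
Y -> miss, evict Z, frames [N, W, Y]
N -> hit
Z -> miss, evict W, frames [N, Y, Z]
D -> miss, evict Y, frames [N, Z, D]
Y -> miss, evict Z, frames [N, D, Y]
P -> miss, evict D, frames [N, Y, P]
D -> miss, evict Y, frames [N, P, D]
W -> miss, evict P, frames [N, D, W]
P -> miss, evict D, frames [N, W, P]
N -> hit
Z -> miss, evict W, frames [N, P, Z]
N -> hit
P -> hit
Page faults: 12.

12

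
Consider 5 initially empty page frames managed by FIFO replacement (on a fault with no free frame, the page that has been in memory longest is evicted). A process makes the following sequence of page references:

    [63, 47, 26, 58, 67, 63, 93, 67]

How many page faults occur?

6

63: miss, frames [63]
47: miss, frames [63, 47]
26: miss, frames [63, 47, 26]
58: miss, frames [63, 47, 26, 58]
67: miss, frames [63, 47, 26, 58, 67]
63: hit
93: miss, evict 63, frames [47, 26, 58, 67, 93]
67: hit
Page faults: 6.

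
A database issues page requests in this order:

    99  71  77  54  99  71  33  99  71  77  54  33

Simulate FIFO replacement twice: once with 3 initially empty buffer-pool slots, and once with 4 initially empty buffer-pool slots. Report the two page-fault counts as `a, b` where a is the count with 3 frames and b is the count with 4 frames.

9, 10

3 frames: F F F F F F F . . F F . → 9 faults.
4 frames: F F F F . . F F F F F F → 10 faults.
10 > 9: adding a frame increased faults — Belady's anomaly.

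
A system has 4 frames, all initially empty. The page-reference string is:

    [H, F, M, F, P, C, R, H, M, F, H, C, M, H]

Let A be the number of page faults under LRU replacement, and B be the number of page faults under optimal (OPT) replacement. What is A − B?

Under LRU: F F F . F F F F F F . F . . → 10 faults.
Under OPT: F F F . F F F . . . . F . . → 7 faults.
A − B = 10 − 7 = 3.

3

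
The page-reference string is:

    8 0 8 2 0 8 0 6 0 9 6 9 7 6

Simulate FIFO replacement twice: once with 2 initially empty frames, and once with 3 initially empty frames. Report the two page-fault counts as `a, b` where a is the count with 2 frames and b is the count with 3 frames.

2 frames: F F . F . F F F . F . . F F → 9 faults.
3 frames: F F . F . . . F . F . . F . → 6 faults.
6 < 9: adding a frame reduced faults, as is typical.

9, 6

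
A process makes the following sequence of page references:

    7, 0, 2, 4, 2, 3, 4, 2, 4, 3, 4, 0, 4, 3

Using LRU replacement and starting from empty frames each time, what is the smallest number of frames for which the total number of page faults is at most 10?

f=1: 14 faults
f=2: 10 faults
f=3: 6 faults
f=4: 5 faults
f=5: 5 faults
Smallest f with faults ≤ 10 is 2.

2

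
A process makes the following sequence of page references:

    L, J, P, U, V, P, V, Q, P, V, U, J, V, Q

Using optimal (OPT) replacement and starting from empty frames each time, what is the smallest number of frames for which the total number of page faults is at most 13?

f=1: 14 faults
f=2: 10 faults
f=3: 8 faults
f=4: 7 faults
f=5: 6 faults
f=6: 6 faults
Smallest f with faults ≤ 13 is 2.

2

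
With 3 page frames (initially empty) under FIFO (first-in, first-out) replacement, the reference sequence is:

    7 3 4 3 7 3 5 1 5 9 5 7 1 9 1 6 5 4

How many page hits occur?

7 -> miss, frames (7)
3 -> miss, frames (7 3)
4 -> miss, frames (7 3 4)
3 -> hit
7 -> hit
3 -> hit
5 -> miss, evict 7, frames (3 4 5)
1 -> miss, evict 3, frames (4 5 1)
5 -> hit
9 -> miss, evict 4, frames (5 1 9)
5 -> hit
7 -> miss, evict 5, frames (1 9 7)
1 -> hit
9 -> hit
1 -> hit
6 -> miss, evict 1, frames (9 7 6)
5 -> miss, evict 9, frames (7 6 5)
4 -> miss, evict 7, frames (6 5 4)
Hits: 8.

8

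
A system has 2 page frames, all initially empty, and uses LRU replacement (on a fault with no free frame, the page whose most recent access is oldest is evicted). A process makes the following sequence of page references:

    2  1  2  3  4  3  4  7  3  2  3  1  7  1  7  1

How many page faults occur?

9

2 → miss, frames {2}
1 → miss, frames {2,1}
2 → hit
3 → miss, evict 1, frames {2,3}
4 → miss, evict 2, frames {3,4}
3 → hit
4 → hit
7 → miss, evict 3, frames {4,7}
3 → miss, evict 4, frames {7,3}
2 → miss, evict 7, frames {3,2}
3 → hit
1 → miss, evict 2, frames {3,1}
7 → miss, evict 3, frames {1,7}
1 → hit
7 → hit
1 → hit
Page faults: 9.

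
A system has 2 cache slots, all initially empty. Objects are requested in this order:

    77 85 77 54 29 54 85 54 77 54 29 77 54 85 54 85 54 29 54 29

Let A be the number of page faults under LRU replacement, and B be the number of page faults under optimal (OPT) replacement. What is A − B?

1

Under LRU: F F . F F . F . F . F F F F . . . F . . → 11 faults.
Under OPT: F F . F F . F . F . F . F F . . . F . . → 10 faults.
A − B = 11 − 10 = 1.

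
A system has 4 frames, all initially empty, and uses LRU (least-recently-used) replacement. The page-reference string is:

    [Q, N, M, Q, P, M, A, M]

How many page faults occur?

Q -> miss, frames {Q}
N -> miss, frames {Q,N}
M -> miss, frames {Q,N,M}
Q -> hit
P -> miss, frames {N,M,Q,P}
M -> hit
A -> miss, evict N, frames {Q,P,M,A}
M -> hit
Page faults: 5.

5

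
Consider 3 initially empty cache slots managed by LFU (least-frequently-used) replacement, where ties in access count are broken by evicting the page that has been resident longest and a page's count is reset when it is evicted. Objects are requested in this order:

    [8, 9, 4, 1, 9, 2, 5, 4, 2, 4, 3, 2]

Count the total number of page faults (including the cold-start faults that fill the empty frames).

10

8: miss, frames [8]
9: miss, frames [8, 9]
4: miss, frames [8, 9, 4]
1: miss, evict 8, frames [9, 4, 1]
9: hit
2: miss, evict 4, frames [9, 1, 2]
5: miss, evict 1, frames [9, 2, 5]
4: miss, evict 2, frames [9, 5, 4]
2: miss, evict 5, frames [9, 4, 2]
4: hit
3: miss, evict 2, frames [9, 4, 3]
2: miss, evict 3, frames [9, 4, 2]
Page faults: 10.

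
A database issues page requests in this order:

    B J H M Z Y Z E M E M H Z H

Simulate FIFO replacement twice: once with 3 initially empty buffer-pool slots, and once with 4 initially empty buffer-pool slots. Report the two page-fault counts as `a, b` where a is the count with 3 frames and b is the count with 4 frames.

10, 8

3 frames: F F F F F F . F F . . F F . → 10 faults.
4 frames: F F F F F F . F . . . F . . → 8 faults.
8 < 10: adding a frame reduced faults, as is typical.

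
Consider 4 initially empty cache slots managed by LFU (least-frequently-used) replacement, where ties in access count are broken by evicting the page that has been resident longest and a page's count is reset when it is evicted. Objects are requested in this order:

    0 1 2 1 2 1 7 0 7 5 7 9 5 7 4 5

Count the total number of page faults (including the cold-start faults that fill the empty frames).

9

0 -> fault, frames {0}
1 -> fault, frames {0,1}
2 -> fault, frames {0,1,2}
1 -> hit
2 -> hit
1 -> hit
7 -> fault, frames {0,1,2,7}
0 -> hit
7 -> hit
5 -> fault, evict 0, frames {1,2,7,5}
7 -> hit
9 -> fault, evict 5, frames {1,2,7,9}
5 -> fault, evict 9, frames {1,2,7,5}
7 -> hit
4 -> fault, evict 5, frames {1,2,7,4}
5 -> fault, evict 4, frames {1,2,7,5}
Page faults: 9.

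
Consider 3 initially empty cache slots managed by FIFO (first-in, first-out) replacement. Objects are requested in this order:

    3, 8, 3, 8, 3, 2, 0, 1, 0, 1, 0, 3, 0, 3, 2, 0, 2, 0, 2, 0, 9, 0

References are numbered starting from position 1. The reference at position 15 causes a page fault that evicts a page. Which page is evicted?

pos 1: 3 -> miss, frames [3]
pos 2: 8 -> miss, frames [3, 8]
pos 3: 3 -> hit
pos 4: 8 -> hit
pos 5: 3 -> hit
pos 6: 2 -> miss, frames [3, 8, 2]
pos 7: 0 -> miss, evict 3, frames [8, 2, 0]
pos 8: 1 -> miss, evict 8, frames [2, 0, 1]
pos 9: 0 -> hit
pos 10: 1 -> hit
pos 11: 0 -> hit
pos 12: 3 -> miss, evict 2, frames [0, 1, 3]
pos 13: 0 -> hit
pos 14: 3 -> hit
pos 15: 2 -> miss, evict 0, frames [1, 3, 2]
At position 15, page 0 is evicted.

0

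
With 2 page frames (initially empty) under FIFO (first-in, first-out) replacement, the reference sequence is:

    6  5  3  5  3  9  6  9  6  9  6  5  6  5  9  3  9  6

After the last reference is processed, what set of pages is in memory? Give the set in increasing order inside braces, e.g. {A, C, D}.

6: fault, frames (6)
5: fault, frames (6 5)
3: fault, evict 6, frames (5 3)
5: hit
3: hit
9: fault, evict 5, frames (3 9)
6: fault, evict 3, frames (9 6)
9: hit
6: hit
9: hit
6: hit
5: fault, evict 9, frames (6 5)
6: hit
5: hit
9: fault, evict 6, frames (5 9)
3: fault, evict 5, frames (9 3)
9: hit
6: fault, evict 9, frames (3 6)

{3, 6}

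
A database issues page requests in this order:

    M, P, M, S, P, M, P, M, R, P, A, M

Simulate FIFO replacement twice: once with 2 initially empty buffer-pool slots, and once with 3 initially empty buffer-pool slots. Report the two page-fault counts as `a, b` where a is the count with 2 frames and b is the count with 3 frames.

2 frames: F F . F . F F . F . F F → 8 faults.
3 frames: F F . F . . . . F . F F → 6 faults.
6 < 8: adding a frame reduced faults, as is typical.

8, 6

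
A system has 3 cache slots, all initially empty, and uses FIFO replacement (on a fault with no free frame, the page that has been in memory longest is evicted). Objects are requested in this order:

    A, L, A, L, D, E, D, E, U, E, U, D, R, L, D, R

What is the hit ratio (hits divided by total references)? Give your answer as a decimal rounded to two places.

A: miss, frames {A}
L: miss, frames {A,L}
A: hit
L: hit
D: miss, frames {A,L,D}
E: miss, evict A, frames {L,D,E}
D: hit
E: hit
U: miss, evict L, frames {D,E,U}
E: hit
U: hit
D: hit
R: miss, evict D, frames {E,U,R}
L: miss, evict E, frames {U,R,L}
D: miss, evict U, frames {R,L,D}
R: hit
Hits: 8 of 16 references → 8/16 = 0.5000.

0.50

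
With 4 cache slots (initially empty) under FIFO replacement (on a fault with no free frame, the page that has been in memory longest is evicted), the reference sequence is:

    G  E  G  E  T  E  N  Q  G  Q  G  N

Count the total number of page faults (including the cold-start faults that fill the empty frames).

6

G → miss, frames [G]
E → miss, frames [G, E]
G → hit
E → hit
T → miss, frames [G, E, T]
E → hit
N → miss, frames [G, E, T, N]
Q → miss, evict G, frames [E, T, N, Q]
G → miss, evict E, frames [T, N, Q, G]
Q → hit
G → hit
N → hit
Page faults: 6.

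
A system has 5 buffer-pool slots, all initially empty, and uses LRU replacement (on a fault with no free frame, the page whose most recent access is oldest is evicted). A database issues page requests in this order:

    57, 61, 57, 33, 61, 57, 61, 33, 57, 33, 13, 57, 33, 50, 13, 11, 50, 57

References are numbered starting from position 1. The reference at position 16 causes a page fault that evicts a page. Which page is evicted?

pos 1: 57 → miss, frames [57]
pos 2: 61 → miss, frames [57, 61]
pos 3: 57 → hit
pos 4: 33 → miss, frames [61, 57, 33]
pos 5: 61 → hit
pos 6: 57 → hit
pos 7: 61 → hit
pos 8: 33 → hit
pos 9: 57 → hit
pos 10: 33 → hit
pos 11: 13 → miss, frames [61, 57, 33, 13]
pos 12: 57 → hit
pos 13: 33 → hit
pos 14: 50 → miss, frames [61, 13, 57, 33, 50]
pos 15: 13 → hit
pos 16: 11 → miss, evict 61, frames [57, 33, 50, 13, 11]
At position 16, page 61 is evicted.

61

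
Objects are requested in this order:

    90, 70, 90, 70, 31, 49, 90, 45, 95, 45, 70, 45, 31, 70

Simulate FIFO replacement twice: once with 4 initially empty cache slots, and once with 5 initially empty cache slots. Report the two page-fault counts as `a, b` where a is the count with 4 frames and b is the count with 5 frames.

8, 6

4 frames: F F . . F F . F F . F . F . → 8 faults.
5 frames: F F . . F F . F F . . . . . → 6 faults.
6 < 8: adding a frame reduced faults, as is typical.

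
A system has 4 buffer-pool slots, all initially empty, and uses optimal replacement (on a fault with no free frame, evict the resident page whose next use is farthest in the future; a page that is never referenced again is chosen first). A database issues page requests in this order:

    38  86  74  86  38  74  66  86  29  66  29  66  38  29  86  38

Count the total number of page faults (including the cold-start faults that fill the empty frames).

5

38: miss, frames {38}
86: miss, frames {38,86}
74: miss, frames {38,86,74}
86: hit
38: hit
74: hit
66: miss, frames {38,86,74,66}
86: hit
29: miss, evict 74, frames {38,86,66,29}
66: hit
29: hit
66: hit
38: hit
29: hit
86: hit
38: hit
Page faults: 5.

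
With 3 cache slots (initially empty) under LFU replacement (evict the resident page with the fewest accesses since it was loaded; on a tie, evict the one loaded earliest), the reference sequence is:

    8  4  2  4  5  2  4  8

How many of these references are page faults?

5

8 → fault, frames (8)
4 → fault, frames (8 4)
2 → fault, frames (8 4 2)
4 → hit
5 → fault, evict 8, frames (4 2 5)
2 → hit
4 → hit
8 → fault, evict 5, frames (4 2 8)
Page faults: 5.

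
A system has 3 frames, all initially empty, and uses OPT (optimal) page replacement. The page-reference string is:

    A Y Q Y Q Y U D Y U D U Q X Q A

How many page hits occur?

8

A: miss, frames (A)
Y: miss, frames (A Y)
Q: miss, frames (A Y Q)
Y: hit
Q: hit
Y: hit
U: miss, evict A, frames (Y Q U)
D: miss, evict Q, frames (Y U D)
Y: hit
U: hit
D: hit
U: hit
Q: miss, evict D, frames (Y U Q)
X: miss, evict U, frames (Y Q X)
Q: hit
A: miss, evict X, frames (Y Q A)
Hits: 8.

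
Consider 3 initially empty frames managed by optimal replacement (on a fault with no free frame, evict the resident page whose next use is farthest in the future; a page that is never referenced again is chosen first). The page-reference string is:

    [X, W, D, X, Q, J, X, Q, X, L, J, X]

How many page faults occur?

X → miss, frames (X)
W → miss, frames (X W)
D → miss, frames (X W D)
X → hit
Q → miss, evict D, frames (X W Q)
J → miss, evict W, frames (X Q J)
X → hit
Q → hit
X → hit
L → miss, evict Q, frames (X J L)
J → hit
X → hit
Page faults: 6.

6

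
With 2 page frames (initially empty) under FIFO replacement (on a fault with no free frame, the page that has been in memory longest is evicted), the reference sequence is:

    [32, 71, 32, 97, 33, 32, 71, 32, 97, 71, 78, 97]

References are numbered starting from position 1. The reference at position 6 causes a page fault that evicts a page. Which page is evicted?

97

pos 1: 32: miss, frames {32}
pos 2: 71: miss, frames {32,71}
pos 3: 32: hit
pos 4: 97: miss, evict 32, frames {71,97}
pos 5: 33: miss, evict 71, frames {97,33}
pos 6: 32: miss, evict 97, frames {33,32}
At position 6, page 97 is evicted.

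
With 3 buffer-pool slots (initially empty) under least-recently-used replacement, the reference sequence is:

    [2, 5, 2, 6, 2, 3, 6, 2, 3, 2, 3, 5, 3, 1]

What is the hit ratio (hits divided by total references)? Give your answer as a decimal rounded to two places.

2: fault, frames {2}
5: fault, frames {2,5}
2: hit
6: fault, frames {5,2,6}
2: hit
3: fault, evict 5, frames {6,2,3}
6: hit
2: hit
3: hit
2: hit
3: hit
5: fault, evict 6, frames {2,3,5}
3: hit
1: fault, evict 2, frames {5,3,1}
Hits: 8 of 14 references → 8/14 = 0.5714.

0.57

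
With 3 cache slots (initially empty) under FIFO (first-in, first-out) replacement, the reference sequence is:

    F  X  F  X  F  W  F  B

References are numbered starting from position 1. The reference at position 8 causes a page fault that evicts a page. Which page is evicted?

F

pos 1: F → miss, frames {F}
pos 2: X → miss, frames {F,X}
pos 3: F → hit
pos 4: X → hit
pos 5: F → hit
pos 6: W → miss, frames {F,X,W}
pos 7: F → hit
pos 8: B → miss, evict F, frames {X,W,B}
At position 8, page F is evicted.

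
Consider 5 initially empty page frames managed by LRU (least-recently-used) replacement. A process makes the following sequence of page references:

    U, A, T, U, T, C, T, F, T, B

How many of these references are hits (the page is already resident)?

4

U: fault, frames [U]
A: fault, frames [U, A]
T: fault, frames [U, A, T]
U: hit
T: hit
C: fault, frames [A, U, T, C]
T: hit
F: fault, frames [A, U, C, T, F]
T: hit
B: fault, evict A, frames [U, C, F, T, B]
Hits: 4.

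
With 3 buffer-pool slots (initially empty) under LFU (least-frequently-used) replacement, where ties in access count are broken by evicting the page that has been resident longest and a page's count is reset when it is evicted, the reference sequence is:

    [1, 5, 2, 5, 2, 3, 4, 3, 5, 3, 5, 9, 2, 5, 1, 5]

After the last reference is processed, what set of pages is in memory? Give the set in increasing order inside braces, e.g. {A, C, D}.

1: fault, frames (1)
5: fault, frames (1 5)
2: fault, frames (1 5 2)
5: hit
2: hit
3: fault, evict 1, frames (5 2 3)
4: fault, evict 3, frames (5 2 4)
3: fault, evict 4, frames (5 2 3)
5: hit
3: hit
5: hit
9: fault, evict 2, frames (5 3 9)
2: fault, evict 9, frames (5 3 2)
5: hit
1: fault, evict 2, frames (5 3 1)
5: hit

{1, 3, 5}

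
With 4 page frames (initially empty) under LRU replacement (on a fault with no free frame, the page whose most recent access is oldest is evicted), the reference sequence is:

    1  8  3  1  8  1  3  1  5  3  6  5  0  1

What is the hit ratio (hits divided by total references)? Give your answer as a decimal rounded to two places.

0.50

1 -> miss, frames [1]
8 -> miss, frames [1, 8]
3 -> miss, frames [1, 8, 3]
1 -> hit
8 -> hit
1 -> hit
3 -> hit
1 -> hit
5 -> miss, frames [8, 3, 1, 5]
3 -> hit
6 -> miss, evict 8, frames [1, 5, 3, 6]
5 -> hit
0 -> miss, evict 1, frames [3, 6, 5, 0]
1 -> miss, evict 3, frames [6, 5, 0, 1]
Hits: 7 of 14 references → 7/14 = 0.5000.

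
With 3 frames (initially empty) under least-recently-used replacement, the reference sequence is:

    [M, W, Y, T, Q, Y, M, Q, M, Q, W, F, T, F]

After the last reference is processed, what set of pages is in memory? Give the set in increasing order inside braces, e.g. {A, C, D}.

M: fault, frames {M}
W: fault, frames {M,W}
Y: fault, frames {M,W,Y}
T: fault, evict M, frames {W,Y,T}
Q: fault, evict W, frames {Y,T,Q}
Y: hit
M: fault, evict T, frames {Q,Y,M}
Q: hit
M: hit
Q: hit
W: fault, evict Y, frames {M,Q,W}
F: fault, evict M, frames {Q,W,F}
T: fault, evict Q, frames {W,F,T}
F: hit

{F, T, W}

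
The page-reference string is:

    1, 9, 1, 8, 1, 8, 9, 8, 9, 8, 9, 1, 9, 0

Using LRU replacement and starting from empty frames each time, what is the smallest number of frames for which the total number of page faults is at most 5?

3

f=1: 14 faults
f=2: 6 faults
f=3: 4 faults
f=4: 4 faults
Smallest f with faults ≤ 5 is 3.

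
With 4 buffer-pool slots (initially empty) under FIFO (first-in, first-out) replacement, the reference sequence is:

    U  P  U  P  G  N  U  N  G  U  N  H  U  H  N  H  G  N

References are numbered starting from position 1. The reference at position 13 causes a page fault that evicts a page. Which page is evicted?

pos 1: U: miss, frames [U]
pos 2: P: miss, frames [U, P]
pos 3: U: hit
pos 4: P: hit
pos 5: G: miss, frames [U, P, G]
pos 6: N: miss, frames [U, P, G, N]
pos 7: U: hit
pos 8: N: hit
pos 9: G: hit
pos 10: U: hit
pos 11: N: hit
pos 12: H: miss, evict U, frames [P, G, N, H]
pos 13: U: miss, evict P, frames [G, N, H, U]
At position 13, page P is evicted.

P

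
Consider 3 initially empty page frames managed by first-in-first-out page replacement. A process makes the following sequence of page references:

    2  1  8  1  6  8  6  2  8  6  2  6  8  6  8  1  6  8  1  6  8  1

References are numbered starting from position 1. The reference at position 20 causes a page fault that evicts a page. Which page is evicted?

pos 1: 2 → fault, frames [2]
pos 2: 1 → fault, frames [2, 1]
pos 3: 8 → fault, frames [2, 1, 8]
pos 4: 1 → hit
pos 5: 6 → fault, evict 2, frames [1, 8, 6]
pos 6: 8 → hit
pos 7: 6 → hit
pos 8: 2 → fault, evict 1, frames [8, 6, 2]
pos 9: 8 → hit
pos 10: 6 → hit
pos 11: 2 → hit
pos 12: 6 → hit
pos 13: 8 → hit
pos 14: 6 → hit
pos 15: 8 → hit
pos 16: 1 → fault, evict 8, frames [6, 2, 1]
pos 17: 6 → hit
pos 18: 8 → fault, evict 6, frames [2, 1, 8]
pos 19: 1 → hit
pos 20: 6 → fault, evict 2, frames [1, 8, 6]
At position 20, page 2 is evicted.

2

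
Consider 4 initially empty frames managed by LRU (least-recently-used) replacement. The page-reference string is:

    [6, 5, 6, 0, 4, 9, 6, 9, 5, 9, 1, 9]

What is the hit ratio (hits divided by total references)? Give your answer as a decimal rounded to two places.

0.42

6 → miss, frames (6)
5 → miss, frames (6 5)
6 → hit
0 → miss, frames (5 6 0)
4 → miss, frames (5 6 0 4)
9 → miss, evict 5, frames (6 0 4 9)
6 → hit
9 → hit
5 → miss, evict 0, frames (4 6 9 5)
9 → hit
1 → miss, evict 4, frames (6 5 9 1)
9 → hit
Hits: 5 of 12 references → 5/12 = 0.4167.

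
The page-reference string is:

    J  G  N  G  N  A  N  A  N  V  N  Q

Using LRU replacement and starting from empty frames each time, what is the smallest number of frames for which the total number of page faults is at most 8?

2

f=1: 12 faults
f=2: 6 faults
f=3: 6 faults
f=4: 6 faults
f=5: 6 faults
f=6: 6 faults
Smallest f with faults ≤ 8 is 2.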